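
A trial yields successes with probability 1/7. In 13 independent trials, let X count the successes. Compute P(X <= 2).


P(X<=2) = P(X=0) + P(X=1) + P(X=2)
= 13060694016/96889010407 + 28298170368/96889010407 + 28298170368/96889010407
= 69657034752/96889010407

69657034752/96889010407


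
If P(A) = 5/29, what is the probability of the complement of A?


P(A') = 1 - P(A) = 1 - 5/29 = 24/29

24/29


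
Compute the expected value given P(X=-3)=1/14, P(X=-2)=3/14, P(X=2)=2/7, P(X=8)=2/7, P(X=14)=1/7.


E[X] = sum(x * P(x))
= -3*1/14 - 2*3/14 + 2*2/7 + 8*2/7 + 14*1/7
= 59/14

59/14


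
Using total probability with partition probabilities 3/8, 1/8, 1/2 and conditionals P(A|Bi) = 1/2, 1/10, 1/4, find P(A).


P(A) = P(A|B1)P(B1) + P(A|B2)P(B2) + P(A|B3)P(B3)
= 1/2*3/8 + 1/10*1/8 + 1/4*1/2
= 3/16 + 1/80 + 1/8 = 13/40

13/40


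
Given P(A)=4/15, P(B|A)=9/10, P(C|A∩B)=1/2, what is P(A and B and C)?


P(A∩B∩C) = P(A) * P(B|A) * P(C|A∩B)
= 4/15 * 9/10 * 1/2
= 6/25 * 1/2 = 3/25

3/25


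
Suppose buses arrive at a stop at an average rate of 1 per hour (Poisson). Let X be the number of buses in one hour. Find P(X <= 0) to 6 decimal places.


P(X<=0) = e^(-1)*1^0/0!
≈ 0.3678794412
≈ 0.367879

0.367879


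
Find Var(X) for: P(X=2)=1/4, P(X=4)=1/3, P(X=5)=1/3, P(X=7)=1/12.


E[X] = 49/12, E[X^2] = 75/4
Var(X) = E[X^2] - (E[X])^2 = 75/4 - (49/12)^2 = 299/144

299/144


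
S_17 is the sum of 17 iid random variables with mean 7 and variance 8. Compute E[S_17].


E[S_n] = n*E[X_1] = 17*7 = 119

119


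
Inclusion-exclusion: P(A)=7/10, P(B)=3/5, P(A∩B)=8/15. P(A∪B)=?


P(A∪B) = P(A) + P(B) - P(A∩B)
= 7/10 + 3/5 - 8/15 = 23/30

23/30


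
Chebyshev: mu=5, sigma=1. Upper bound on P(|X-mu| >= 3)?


k = 3/1 = 3
Chebyshev: P(|X-mu| >= k*sigma) <= 1/k^2 = 1/3^2 = 1/9

1/9


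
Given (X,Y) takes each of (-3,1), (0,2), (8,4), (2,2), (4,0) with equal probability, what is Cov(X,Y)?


E[X]=11/5, E[Y]=9/5, E[XY]=33/5
Cov(X,Y) = E[XY] - E[X]E[Y] = 33/5 - 11/5*9/5 = 66/25

66/25


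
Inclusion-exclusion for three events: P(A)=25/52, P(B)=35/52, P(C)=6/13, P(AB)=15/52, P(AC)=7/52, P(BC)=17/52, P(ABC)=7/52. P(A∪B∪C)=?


P(A∪B∪C) = P(A)+P(B)+P(C) - P(AB)-P(AC)-P(BC) + P(ABC)
= 25/52+35/52+6/13 - 15/52-7/52-17/52 + 7/52
= 1

1


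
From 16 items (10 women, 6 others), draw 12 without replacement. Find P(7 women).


P(X=7) = C(10,7)*C(6,5) / C(16,12)
= 120*6 / 1820
= 720/1820 = 36/91

36/91


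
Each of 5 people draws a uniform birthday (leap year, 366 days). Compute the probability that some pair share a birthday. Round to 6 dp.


P(all different) = prod((366-i)/366 for i=0..4) = 0.972938
P(at least one match) = 1 - 0.972938 = 0.027062

0.027062


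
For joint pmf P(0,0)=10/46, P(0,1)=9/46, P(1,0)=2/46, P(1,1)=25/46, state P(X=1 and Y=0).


Read from table: P(X=1, Y=0) = 2/46 = 1/23

1/23


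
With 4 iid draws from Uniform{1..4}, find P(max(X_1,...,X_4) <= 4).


P(max <= 4) = P(all X_i <= 4) = (P(X_1 <= 4))^4
= (4/4)^4 = 1^4 = 1

1


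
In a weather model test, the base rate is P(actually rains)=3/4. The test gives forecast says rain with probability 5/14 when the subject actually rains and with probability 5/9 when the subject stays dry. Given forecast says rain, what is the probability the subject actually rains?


P(A) = P(A|B)P(B) + P(A|B')P(B') = 5/14*3/4 + 5/9*1/4 = 205/504
P(B|A) = P(A|B)P(B)/P(A) = (15/56)/(205/504) = 27/41

27/41


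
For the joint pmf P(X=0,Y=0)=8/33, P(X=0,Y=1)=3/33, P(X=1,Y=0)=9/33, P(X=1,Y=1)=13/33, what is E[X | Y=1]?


P(Y=1) = 16/33
E[X|Y=1] = (0*3 + 1*13)/16 = 13/16

13/16


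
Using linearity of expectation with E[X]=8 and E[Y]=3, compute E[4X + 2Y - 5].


E[4X + 2Y - 5] = 4*E[X] + 2*E[Y] - 5
= (4)*(8) + (2)*(3) + (-5)
= 32 + 6 - 5 = 33

33


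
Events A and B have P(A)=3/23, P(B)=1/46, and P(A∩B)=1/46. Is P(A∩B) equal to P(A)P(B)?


P(A)*P(B) = 3/23*1/46 = 3/1058
P(A∩B) = 1/46 != 3/1058, so not independent

No, A and B are not independent


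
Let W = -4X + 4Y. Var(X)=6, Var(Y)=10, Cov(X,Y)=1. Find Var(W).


Var(-4X + 4Y) = (-4)^2*Var(X) + 4^2*Var(Y) + 2*(-4)*4*Cov(X,Y)
= 16*6 + 16*10 - 32*1
= 96 + 160 - 32 = 224

224


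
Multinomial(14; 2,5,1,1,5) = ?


14! = 87178291200
Denominator: 2!=2 * 5!=120 * 1!=1 * 1!=1 * 5!=120
Coefficient = 87178291200 / 28800 = 3027024

3027024


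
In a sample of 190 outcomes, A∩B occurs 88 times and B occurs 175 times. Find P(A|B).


P(A|B) = P(A∩B)/P(B) = (88/190)/(175/190) = 88/175

88/175


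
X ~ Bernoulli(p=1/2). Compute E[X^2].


For Bernoulli: X in {0,1}
E[X^2] = 0^2*(1-1/2) + 1^2*1/2 = 1/2

1/2


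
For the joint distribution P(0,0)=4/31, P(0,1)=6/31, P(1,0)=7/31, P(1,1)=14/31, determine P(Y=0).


P(Y=0) = P(0,0)+P(1,0) = 4/31 + 7/31 = 11/31

11/31


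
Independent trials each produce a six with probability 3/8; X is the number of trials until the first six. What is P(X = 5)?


P(X=5) = (1-p)^4 * p = (5/8)^4 * 3/8
= 625/4096 * 3/8 = 1875/32768

1875/32768


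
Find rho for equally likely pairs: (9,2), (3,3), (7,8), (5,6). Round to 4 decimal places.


Cov(X,Y) = -0.2500, Var(X) = 5.0000, Var(Y) = 5.6875
rho = Cov/(sqrt(VarX)*sqrt(VarY)) = -0.0469

-0.0469


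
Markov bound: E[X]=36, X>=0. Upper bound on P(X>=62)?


Markov: P(X >= a) <= E[X]/a
P(X >= 62) <= 36/62 = 18/31

18/31


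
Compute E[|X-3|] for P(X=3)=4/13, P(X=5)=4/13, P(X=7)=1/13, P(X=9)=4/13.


E[|X-3|] = sum(g(x)*P(x))
= 0*4/13 + 2*4/13 + 4*1/13 + 6*4/13
= 36/13

36/13


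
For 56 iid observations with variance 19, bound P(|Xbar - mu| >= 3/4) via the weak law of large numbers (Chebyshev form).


Var(Xbar) = Var(X)/n = 19/56
Chebyshev: P(|Xbar-mu| >= 3/4) <= Var(Xbar)/(3/4)^2 = (19/56)/(9/16) = 38/63

38/63


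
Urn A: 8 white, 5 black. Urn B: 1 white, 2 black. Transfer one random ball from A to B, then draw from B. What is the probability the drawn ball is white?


P(transfer white) = 8/13; P(transfer black) = 5/13
If white transferred: Urn II has 2 white of 4, so P(white|white moved) = 1/2
If black transferred: Urn II has 1 white of 4, so P(white|black moved) = 1/4
By total probability: P(white) = 8/13*1/2 + 5/13*1/4 = 21/52

21/52


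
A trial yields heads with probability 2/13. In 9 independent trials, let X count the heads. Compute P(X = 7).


P(X=7) = C(9,7) * p^7 * (1-p)^2
= 36 * 128/62748517 * 121/169
= 557568/10604499373

557568/10604499373


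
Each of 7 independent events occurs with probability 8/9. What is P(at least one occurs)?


P(at least one) = 1 - P(none)
P(none) = (1 - 8/9)^7 = (1/9)^7 = 1/4782969
P(at least one) = 1 - 1/4782969 = 4782968/4782969

4782968/4782969


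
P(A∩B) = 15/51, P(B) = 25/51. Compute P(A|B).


P(A|B) = P(A∩B)/P(B) = (15/51)/(25/51) = 15/25 = 3/5

3/5


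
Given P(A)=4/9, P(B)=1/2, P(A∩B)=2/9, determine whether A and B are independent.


P(A)*P(B) = 4/9*1/2 = 2/9
P(A∩B) = 2/9, which equals P(A)P(B), so independent

Yes, A and B are independent


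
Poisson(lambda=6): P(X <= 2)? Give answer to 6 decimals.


P(X<=2) = e^(-6)*6^0/0! + e^(-6)*6^1/1! + e^(-6)*6^2/2!
≈ 0.0024787522 + 0.0148725131 + 0.0446175392
= 0.0619688045
≈ 0.061969

0.061969


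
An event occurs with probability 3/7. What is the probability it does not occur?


P(A') = 1 - P(A) = 1 - 3/7 = 4/7

4/7


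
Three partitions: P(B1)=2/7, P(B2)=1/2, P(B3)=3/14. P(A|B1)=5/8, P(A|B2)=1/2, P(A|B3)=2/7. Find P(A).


P(A) = P(A|B1)P(B1) + P(A|B2)P(B2) + P(A|B3)P(B3)
= 5/8*2/7 + 1/2*1/2 + 2/7*3/14
= 5/28 + 1/4 + 3/49 = 24/49

24/49


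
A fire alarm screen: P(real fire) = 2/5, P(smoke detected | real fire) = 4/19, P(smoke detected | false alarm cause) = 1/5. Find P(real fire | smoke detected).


P(A) = P(A|B)P(B) + P(A|B')P(B') = 4/19*2/5 + 1/5*3/5 = 97/475
P(B|A) = P(A|B)P(B)/P(A) = (8/95)/(97/475) = 40/97

40/97


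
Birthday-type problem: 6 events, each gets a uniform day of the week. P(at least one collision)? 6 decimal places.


P(all different) = prod((7-i)/7 for i=0..5) = 0.042839
P(at least one match) = 1 - 0.042839 = 0.957161

0.957161


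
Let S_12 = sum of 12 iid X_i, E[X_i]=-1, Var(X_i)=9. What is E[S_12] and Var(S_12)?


E[S_n] = n*mu = 12*-1 = -12
Var(S_n) = n*sigma^2 = 12*9 = 108

E[S_12]=-12, Var(S_12)=108


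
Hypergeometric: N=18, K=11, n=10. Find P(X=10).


P(X=10) = C(11,10)*C(7,0) / C(18,10)
= 11*1 / 43758
= 11/43758 = 1/3978

1/3978


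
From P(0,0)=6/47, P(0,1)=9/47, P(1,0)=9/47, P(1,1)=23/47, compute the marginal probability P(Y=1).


P(Y=1) = P(0,1)+P(1,1) = 9/47 + 23/47 = 32/47

32/47


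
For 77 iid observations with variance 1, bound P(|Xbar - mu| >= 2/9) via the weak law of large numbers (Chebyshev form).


Var(Xbar) = Var(X)/n = 1/77
Chebyshev: P(|Xbar-mu| >= 2/9) <= Var(Xbar)/(2/9)^2 = (1/77)/(4/81) = 81/308

81/308


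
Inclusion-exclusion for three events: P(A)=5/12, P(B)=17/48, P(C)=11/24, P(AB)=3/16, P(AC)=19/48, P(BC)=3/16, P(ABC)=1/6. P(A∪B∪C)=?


P(A∪B∪C) = P(A)+P(B)+P(C) - P(AB)-P(AC)-P(BC) + P(ABC)
= 5/12+17/48+11/24 - 3/16-19/48-3/16 + 1/6
= 5/8

5/8


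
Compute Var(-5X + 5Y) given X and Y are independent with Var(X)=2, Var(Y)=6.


Independence => Cov(X,Y)=0
Var(-5X + 5Y) = (-5)^2*Var(X) + 5^2*Var(Y)
= 25*2 + 25*6 = 200

200


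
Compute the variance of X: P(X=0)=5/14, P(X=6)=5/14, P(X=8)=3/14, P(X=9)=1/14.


E[X] = 9/2, E[X^2] = 453/14
Var(X) = E[X^2] - (E[X])^2 = 453/14 - (9/2)^2 = 339/28

339/28


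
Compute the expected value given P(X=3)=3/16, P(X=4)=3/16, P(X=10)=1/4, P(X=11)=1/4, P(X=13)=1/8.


E[X] = sum(x * P(x))
= 3*3/16 + 4*3/16 + 10*1/4 + 11*1/4 + 13*1/8
= 131/16

131/16


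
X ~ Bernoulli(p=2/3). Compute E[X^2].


For Bernoulli: X in {0,1}
E[X^2] = 0^2*(1-2/3) + 1^2*2/3 = 2/3

2/3


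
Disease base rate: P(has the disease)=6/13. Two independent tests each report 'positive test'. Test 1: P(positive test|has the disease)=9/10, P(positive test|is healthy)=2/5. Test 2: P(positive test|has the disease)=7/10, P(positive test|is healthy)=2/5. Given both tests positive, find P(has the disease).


After test 1: P(+) = 9/10*6/13 + 2/5*7/13 = 41/65
P(B|+) = (27/65)/(41/65) = 27/41
After test 2 (use post1 as new prior): P(+) = 7/10*27/41 + 2/5*14/41 = 49/82
P(B|+,+) = (189/410)/(49/82) = 27/35

27/35


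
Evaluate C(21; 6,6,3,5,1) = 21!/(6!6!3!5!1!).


21! = 51090942171709440000
Denominator: 6!=720 * 6!=720 * 3!=6 * 5!=120 * 1!=1
Coefficient = 51090942171709440000 / 373248000 = 136882025280

136882025280


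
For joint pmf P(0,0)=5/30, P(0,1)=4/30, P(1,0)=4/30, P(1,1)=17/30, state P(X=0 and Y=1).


Read from table: P(X=0, Y=1) = 4/30 = 2/15

2/15


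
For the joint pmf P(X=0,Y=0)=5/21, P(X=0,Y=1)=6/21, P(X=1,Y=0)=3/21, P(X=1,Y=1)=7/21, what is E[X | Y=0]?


P(Y=0) = 8/21
E[X|Y=0] = (0*5 + 1*3)/8 = 3/8

3/8


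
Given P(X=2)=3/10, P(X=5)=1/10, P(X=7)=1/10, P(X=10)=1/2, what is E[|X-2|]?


E[|X-2|] = sum(g(x)*P(x))
= 0*3/10 + 3*1/10 + 5*1/10 + 8*1/2
= 24/5

24/5


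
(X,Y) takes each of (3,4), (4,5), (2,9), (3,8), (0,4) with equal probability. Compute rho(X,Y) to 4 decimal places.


Cov(X,Y) = 0.4000, Var(X) = 1.8400, Var(Y) = 4.4000
rho = Cov/(sqrt(VarX)*sqrt(VarY)) = 0.1406

0.1406


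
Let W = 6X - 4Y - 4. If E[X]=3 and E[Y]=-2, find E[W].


E[6X - 4Y - 4] = 6*E[X] - 4*E[Y] - 4
= (6)*(3) + (-4)*(-2) + (-4)
= 18 + 8 - 4 = 22

22


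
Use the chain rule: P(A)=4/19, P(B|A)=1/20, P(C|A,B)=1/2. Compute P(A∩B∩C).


P(A∩B∩C) = P(A) * P(B|A) * P(C|A∩B)
= 4/19 * 1/20 * 1/2
= 1/95 * 1/2 = 1/190

1/190


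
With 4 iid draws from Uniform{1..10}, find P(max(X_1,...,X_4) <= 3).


P(max <= 3) = P(all X_i <= 3) = (P(X_1 <= 3))^4
= (3/10)^4 = 81/10000

81/10000


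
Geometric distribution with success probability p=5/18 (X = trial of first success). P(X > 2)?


P(X > 2) = P(first 2 trials all fail) = (1-p)^2 = (13/18)^2 = 169/324

169/324


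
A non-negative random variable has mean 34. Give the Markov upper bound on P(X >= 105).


Markov: P(X >= a) <= E[X]/a
P(X >= 105) <= 34/105

34/105


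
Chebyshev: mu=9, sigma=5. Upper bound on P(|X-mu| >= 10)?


k = 10/5 = 2
Chebyshev: P(|X-mu| >= k*sigma) <= 1/k^2 = 1/2^2 = 1/4

1/4


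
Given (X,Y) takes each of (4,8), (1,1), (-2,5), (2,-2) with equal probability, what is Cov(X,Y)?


E[X]=5/4, E[Y]=3, E[XY]=19/4
Cov(X,Y) = E[XY] - E[X]E[Y] = 19/4 - 5/4*3 = 1

1


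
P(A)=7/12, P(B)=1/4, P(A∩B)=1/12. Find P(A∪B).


P(A∪B) = P(A) + P(B) - P(A∩B)
= 7/12 + 1/4 - 1/12 = 3/4

3/4


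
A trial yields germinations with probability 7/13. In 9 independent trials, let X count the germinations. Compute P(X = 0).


P(X=0) = C(9,0) * p^0 * (1-p)^9
= 1 * 1 * 10077696/10604499373
= 10077696/10604499373

10077696/10604499373


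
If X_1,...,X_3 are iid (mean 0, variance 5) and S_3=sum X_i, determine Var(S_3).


By independence, Var(S_n) = n*Var(X_1) = 3*5 = 15

15


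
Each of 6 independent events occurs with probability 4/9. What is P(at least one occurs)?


P(at least one) = 1 - P(none)
P(none) = (1 - 4/9)^6 = (5/9)^6 = 15625/531441
P(at least one) = 1 - 15625/531441 = 515816/531441

515816/531441


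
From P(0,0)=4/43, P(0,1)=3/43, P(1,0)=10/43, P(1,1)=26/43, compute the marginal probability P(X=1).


P(X=1) = P(1,0)+P(1,1) = 10/43 + 26/43 = 36/43

36/43


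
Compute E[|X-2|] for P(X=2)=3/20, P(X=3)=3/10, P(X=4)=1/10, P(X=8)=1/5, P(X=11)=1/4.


E[|X-2|] = sum(g(x)*P(x))
= 0*3/20 + 1*3/10 + 2*1/10 + 6*1/5 + 9*1/4
= 79/20

79/20


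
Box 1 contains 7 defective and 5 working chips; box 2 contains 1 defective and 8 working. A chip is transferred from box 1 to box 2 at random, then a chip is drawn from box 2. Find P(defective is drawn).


P(transfer defective) = 7/12; P(transfer working) = 5/12
If defective transferred: Urn II has 2 defective of 10, so P(defective|defective moved) = 1/5
If working transferred: Urn II has 1 defective of 10, so P(defective|working moved) = 1/10
By total probability: P(defective) = 7/12*1/5 + 5/12*1/10 = 19/120

19/120


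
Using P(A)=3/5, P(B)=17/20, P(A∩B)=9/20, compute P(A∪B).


P(A∪B) = P(A) + P(B) - P(A∩B)
= 3/5 + 17/20 - 9/20 = 1

1


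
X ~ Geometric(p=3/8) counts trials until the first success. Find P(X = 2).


P(X=2) = (1-p)^1 * p = (5/8)^1 * 3/8
= 5/8 * 3/8 = 15/64

15/64


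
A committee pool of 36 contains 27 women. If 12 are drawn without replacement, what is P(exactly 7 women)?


P(X=7) = C(27,7)*C(9,5) / C(36,12)
= 888030*126 / 1251677700
= 111891780/1251677700 = 6831/76415

6831/76415


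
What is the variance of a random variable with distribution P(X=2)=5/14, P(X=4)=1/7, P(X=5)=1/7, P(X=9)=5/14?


E[X] = 73/14, E[X^2] = 507/14
Var(X) = E[X^2] - (E[X])^2 = 507/14 - (73/14)^2 = 1769/196

1769/196


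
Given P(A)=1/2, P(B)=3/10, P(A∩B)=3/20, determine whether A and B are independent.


P(A)*P(B) = 1/2*3/10 = 3/20
P(A∩B) = 3/20, which equals P(A)P(B), so independent

Yes, A and B are independent


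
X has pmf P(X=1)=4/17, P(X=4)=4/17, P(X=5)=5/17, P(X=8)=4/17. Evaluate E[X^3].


E[X^3] = sum(x^3 * P(x))
= 1*4/17 + 64*4/17 + 125*5/17 + 512*4/17
= 2933/17

2933/17


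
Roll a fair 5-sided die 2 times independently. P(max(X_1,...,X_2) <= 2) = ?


P(max <= 2) = P(all X_i <= 2) = (P(X_1 <= 2))^2
= (2/5)^2 = 4/25

4/25


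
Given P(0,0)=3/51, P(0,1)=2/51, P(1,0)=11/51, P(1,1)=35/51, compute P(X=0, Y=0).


Read from table: P(X=0, Y=0) = 3/51 = 1/17

1/17


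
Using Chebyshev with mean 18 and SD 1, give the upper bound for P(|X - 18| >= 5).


k = 5/1 = 5
Chebyshev: P(|X-mu| >= k*sigma) <= 1/k^2 = 1/5^2 = 1/25

1/25


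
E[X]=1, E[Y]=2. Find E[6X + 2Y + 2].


E[6X + 2Y + 2] = 6*E[X] + 2*E[Y] + 2
= (6)*(1) + (2)*(2) + (2)
= 6 + 4 + 2 = 12

12


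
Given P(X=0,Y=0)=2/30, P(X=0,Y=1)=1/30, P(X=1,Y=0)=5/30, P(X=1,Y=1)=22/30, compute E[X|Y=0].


P(Y=0) = 7/30
E[X|Y=0] = (0*2 + 1*5)/7 = 5/7

5/7


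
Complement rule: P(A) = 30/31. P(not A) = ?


P(A') = 1 - P(A) = 1 - 30/31 = 1/31

1/31


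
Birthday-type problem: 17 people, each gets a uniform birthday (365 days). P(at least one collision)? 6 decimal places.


P(all different) = prod((365-i)/365 for i=0..16) = 0.684992
P(at least one match) = 1 - 0.684992 = 0.315008

0.315008


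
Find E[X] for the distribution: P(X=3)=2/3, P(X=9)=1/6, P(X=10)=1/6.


E[X] = sum(x * P(x))
= 3*2/3 + 9*1/6 + 10*1/6
= 31/6

31/6


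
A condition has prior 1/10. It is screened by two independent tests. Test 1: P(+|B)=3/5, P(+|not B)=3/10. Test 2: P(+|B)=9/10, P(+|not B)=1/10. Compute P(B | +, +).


After test 1: P(+) = 3/5*1/10 + 3/10*9/10 = 33/100
P(B|+) = (3/50)/(33/100) = 2/11
After test 2 (use post1 as new prior): P(+) = 9/10*2/11 + 1/10*9/11 = 27/110
P(B|+,+) = (9/55)/(27/110) = 2/3

2/3


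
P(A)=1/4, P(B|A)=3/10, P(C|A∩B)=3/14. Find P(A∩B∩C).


P(A∩B∩C) = P(A) * P(B|A) * P(C|A∩B)
= 1/4 * 3/10 * 3/14
= 3/40 * 3/14 = 9/560

9/560


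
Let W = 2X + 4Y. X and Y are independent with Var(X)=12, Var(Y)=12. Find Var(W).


Independence => Cov(X,Y)=0
Var(2X + 4Y) = 2^2*Var(X) + 4^2*Var(Y)
= 4*12 + 16*12 = 240

240


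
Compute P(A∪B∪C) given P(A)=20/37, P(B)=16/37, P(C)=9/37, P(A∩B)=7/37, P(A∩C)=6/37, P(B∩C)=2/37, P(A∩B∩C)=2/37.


P(A∪B∪C) = P(A)+P(B)+P(C) - P(AB)-P(AC)-P(BC) + P(ABC)
= 20/37+16/37+9/37 - 7/37-6/37-2/37 + 2/37
= 32/37

32/37


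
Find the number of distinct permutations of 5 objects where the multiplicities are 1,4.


5! = 120
Denominator: 1!=1 * 4!=24
Coefficient = 120 / 24 = 5

5


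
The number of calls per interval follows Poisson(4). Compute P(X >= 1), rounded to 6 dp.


P(X>=1) = 1 - P(X<=0) = 1 - (e^(-4)*4^0/0!)
≈ 1 - 0.0183156389 = 0.9816843611
≈ 0.981684

0.981684


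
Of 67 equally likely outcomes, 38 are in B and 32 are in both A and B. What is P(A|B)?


P(A|B) = P(A∩B)/P(B) = (32/67)/(38/67) = 32/38 = 16/19

16/19


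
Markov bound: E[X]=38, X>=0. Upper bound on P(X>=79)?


Markov: P(X >= a) <= E[X]/a
P(X >= 79) <= 38/79

38/79


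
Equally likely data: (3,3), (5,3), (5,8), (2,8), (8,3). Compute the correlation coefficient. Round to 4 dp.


Cov(X,Y) = -2.2000, Var(X) = 4.2400, Var(Y) = 6.0000
rho = Cov/(sqrt(VarX)*sqrt(VarY)) = -0.4362

-0.4362


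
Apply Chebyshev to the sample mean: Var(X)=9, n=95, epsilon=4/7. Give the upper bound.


Var(Xbar) = Var(X)/n = 9/95
Chebyshev: P(|Xbar-mu| >= 4/7) <= Var(Xbar)/(4/7)^2 = (9/95)/(16/49) = 441/1520

441/1520


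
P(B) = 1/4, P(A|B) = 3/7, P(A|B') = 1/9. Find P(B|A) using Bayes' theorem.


P(A) = P(A|B)P(B) + P(A|B')P(B') = 3/7*1/4 + 1/9*3/4 = 4/21
P(B|A) = P(A|B)P(B)/P(A) = (3/28)/(4/21) = 9/16

9/16


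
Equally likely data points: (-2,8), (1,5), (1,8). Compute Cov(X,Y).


E[X]=0, E[Y]=7, E[XY]=-1
Cov(X,Y) = E[XY] - E[X]E[Y] = -1 - 0*7 = -1

-1


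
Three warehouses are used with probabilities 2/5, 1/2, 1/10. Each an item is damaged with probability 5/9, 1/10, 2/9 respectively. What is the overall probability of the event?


P(A) = P(A|B1)P(B1) + P(A|B2)P(B2) + P(A|B3)P(B3)
= 5/9*2/5 + 1/10*1/2 + 2/9*1/10
= 2/9 + 1/20 + 1/45 = 53/180

53/180


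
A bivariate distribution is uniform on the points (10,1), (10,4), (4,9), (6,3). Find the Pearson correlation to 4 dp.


Cov(X,Y) = -5.8750, Var(X) = 6.7500, Var(Y) = 8.6875
rho = Cov/(sqrt(VarX)*sqrt(VarY)) = -0.7672

-0.7672


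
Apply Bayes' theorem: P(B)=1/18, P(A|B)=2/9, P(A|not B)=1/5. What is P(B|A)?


P(A) = P(A|B)P(B) + P(A|B')P(B') = 2/9*1/18 + 1/5*17/18 = 163/810
P(B|A) = P(A|B)P(B)/P(A) = (1/81)/(163/810) = 10/163

10/163


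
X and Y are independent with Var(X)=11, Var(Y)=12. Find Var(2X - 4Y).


Independence => Cov(X,Y)=0
Var(2X - 4Y) = 2^2*Var(X) + (-4)^2*Var(Y)
= 4*11 + 16*12 = 236

236


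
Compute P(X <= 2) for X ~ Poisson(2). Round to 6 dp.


P(X<=2) = e^(-2)*2^0/0! + e^(-2)*2^1/1! + e^(-2)*2^2/2!
≈ 0.1353352832 + 0.2706705665 + 0.2706705665
= 0.6766764162
≈ 0.676676

0.676676


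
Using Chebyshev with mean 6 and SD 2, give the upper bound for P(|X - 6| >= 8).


k = 8/2 = 4
Chebyshev: P(|X-mu| >= k*sigma) <= 1/k^2 = 1/4^2 = 1/16

1/16


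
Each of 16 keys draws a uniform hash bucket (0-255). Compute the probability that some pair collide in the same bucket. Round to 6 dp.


P(all different) = prod((256-i)/256 for i=0..15) = 0.619708
P(at least one match) = 1 - 0.619708 = 0.380292

0.380292


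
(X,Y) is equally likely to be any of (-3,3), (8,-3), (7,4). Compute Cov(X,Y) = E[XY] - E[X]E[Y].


E[X]=4, E[Y]=4/3, E[XY]=-5/3
Cov(X,Y) = E[XY] - E[X]E[Y] = -5/3 - 4*4/3 = -7

-7


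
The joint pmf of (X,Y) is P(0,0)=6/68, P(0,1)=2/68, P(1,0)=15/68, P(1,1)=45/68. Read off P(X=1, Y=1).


Read from table: P(X=1, Y=1) = 45/68

45/68


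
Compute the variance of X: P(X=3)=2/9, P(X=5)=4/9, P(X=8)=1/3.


E[X] = 50/9, E[X^2] = 310/9
Var(X) = E[X^2] - (E[X])^2 = 310/9 - (50/9)^2 = 290/81

290/81


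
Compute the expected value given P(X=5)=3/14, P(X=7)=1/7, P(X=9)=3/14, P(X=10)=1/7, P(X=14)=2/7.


E[X] = sum(x * P(x))
= 5*3/14 + 7*1/7 + 9*3/14 + 10*1/7 + 14*2/7
= 66/7

66/7


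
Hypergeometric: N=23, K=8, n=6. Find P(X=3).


P(X=3) = C(8,3)*C(15,3) / C(23,6)
= 56*455 / 100947
= 25480/100947 = 3640/14421

3640/14421


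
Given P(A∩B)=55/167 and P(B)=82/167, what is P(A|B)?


P(A|B) = P(A∩B)/P(B) = (55/167)/(82/167) = 55/82

55/82


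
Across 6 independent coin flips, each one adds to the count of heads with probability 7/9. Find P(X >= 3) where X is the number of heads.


P(X>=3) = P(X=3) + P(X=4) + P(X=5) + P(X=6)
= 54880/531441 + 48020/177147 + 67228/177147 + 117649/531441
= 518273/531441

518273/531441


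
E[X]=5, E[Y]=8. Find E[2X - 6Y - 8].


E[2X - 6Y - 8] = 2*E[X] - 6*E[Y] - 8
= (2)*(5) + (-6)*(8) + (-8)
= 10 - 48 - 8 = -46

-46


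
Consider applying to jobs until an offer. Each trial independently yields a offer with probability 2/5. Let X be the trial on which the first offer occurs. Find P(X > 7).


P(X > 7) = P(first 7 trials all fail) = (1-p)^7 = (3/5)^7 = 2187/78125

2187/78125


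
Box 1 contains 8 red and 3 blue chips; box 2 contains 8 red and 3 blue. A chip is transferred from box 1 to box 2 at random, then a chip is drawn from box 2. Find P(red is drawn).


P(transfer red) = 8/11; P(transfer blue) = 3/11
If red transferred: Urn II has 9 red of 12, so P(red|red moved) = 3/4
If blue transferred: Urn II has 8 red of 12, so P(red|blue moved) = 2/3
By total probability: P(red) = 8/11*3/4 + 3/11*2/3 = 8/11

8/11


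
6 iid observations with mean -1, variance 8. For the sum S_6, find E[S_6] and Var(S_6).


E[S_n] = n*mu = 6*-1 = -6
Var(S_n) = n*sigma^2 = 6*8 = 48

E[S_6]=-6, Var(S_6)=48


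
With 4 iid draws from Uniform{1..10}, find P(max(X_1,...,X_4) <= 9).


P(max <= 9) = P(all X_i <= 9) = (P(X_1 <= 9))^4
= (9/10)^4 = 6561/10000

6561/10000


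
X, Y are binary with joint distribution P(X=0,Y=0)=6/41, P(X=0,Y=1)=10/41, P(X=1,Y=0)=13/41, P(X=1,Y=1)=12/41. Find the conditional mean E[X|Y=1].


P(Y=1) = 22/41
E[X|Y=1] = (0*10 + 1*12)/22 = 12/22 = 6/11

6/11


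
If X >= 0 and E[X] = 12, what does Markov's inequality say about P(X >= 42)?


Markov: P(X >= a) <= E[X]/a
P(X >= 42) <= 12/42 = 2/7

2/7


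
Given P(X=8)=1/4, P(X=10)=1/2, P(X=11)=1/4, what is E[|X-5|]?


E[|X-5|] = sum(g(x)*P(x))
= 3*1/4 + 5*1/2 + 6*1/4
= 19/4

19/4


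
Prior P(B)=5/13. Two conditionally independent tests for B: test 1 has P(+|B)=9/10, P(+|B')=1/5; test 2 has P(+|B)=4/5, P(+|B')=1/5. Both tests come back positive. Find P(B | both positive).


After test 1: P(+) = 9/10*5/13 + 1/5*8/13 = 61/130
P(B|+) = (9/26)/(61/130) = 45/61
After test 2 (use post1 as new prior): P(+) = 4/5*45/61 + 1/5*16/61 = 196/305
P(B|+,+) = (36/61)/(196/305) = 45/49

45/49


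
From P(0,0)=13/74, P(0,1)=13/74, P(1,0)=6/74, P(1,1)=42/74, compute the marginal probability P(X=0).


P(X=0) = P(0,0)+P(0,1) = 13/74 + 13/74 = 26/74 = 13/37

13/37


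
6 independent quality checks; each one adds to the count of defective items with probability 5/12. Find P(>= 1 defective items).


P(at least one) = 1 - P(none)
P(none) = (1 - 5/12)^6 = (7/12)^6 = 117649/2985984
P(at least one) = 1 - 117649/2985984 = 2868335/2985984

2868335/2985984


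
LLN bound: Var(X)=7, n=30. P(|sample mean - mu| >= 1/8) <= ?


Var(Xbar) = Var(X)/n = 7/30
Chebyshev: P(|Xbar-mu| >= 1/8) <= Var(Xbar)/(1/8)^2 = (7/30)/(1/64) = 224/15
Bound exceeds 1, so trivial bound: 1

1


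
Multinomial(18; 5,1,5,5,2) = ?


18! = 6402373705728000
Denominator: 5!=120 * 1!=1 * 5!=120 * 5!=120 * 2!=2
Coefficient = 6402373705728000 / 3456000 = 1852538688

1852538688


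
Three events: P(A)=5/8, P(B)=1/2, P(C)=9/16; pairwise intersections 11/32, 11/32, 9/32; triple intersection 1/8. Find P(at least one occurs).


P(A∪B∪C) = P(A)+P(B)+P(C) - P(AB)-P(AC)-P(BC) + P(ABC)
= 5/8+1/2+9/16 - 11/32-11/32-9/32 + 1/8
= 27/32

27/32


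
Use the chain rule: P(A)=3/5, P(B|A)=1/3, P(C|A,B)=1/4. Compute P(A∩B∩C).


P(A∩B∩C) = P(A) * P(B|A) * P(C|A∩B)
= 3/5 * 1/3 * 1/4
= 1/5 * 1/4 = 1/20

1/20


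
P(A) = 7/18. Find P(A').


P(A') = 1 - P(A) = 1 - 7/18 = 11/18

11/18


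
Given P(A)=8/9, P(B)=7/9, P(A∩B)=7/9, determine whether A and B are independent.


P(A)*P(B) = 8/9*7/9 = 56/81
P(A∩B) = 7/9 != 56/81, so not independent

No, A and B are not independent


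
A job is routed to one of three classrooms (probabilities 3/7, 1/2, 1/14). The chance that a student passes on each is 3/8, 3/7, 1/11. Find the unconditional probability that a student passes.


P(A) = P(A|B1)P(B1) + P(A|B2)P(B2) + P(A|B3)P(B3)
= 3/8*3/7 + 3/7*1/2 + 1/11*1/14
= 9/56 + 3/14 + 1/154 = 235/616

235/616


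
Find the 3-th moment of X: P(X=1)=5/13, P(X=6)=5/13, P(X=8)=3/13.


E[X^3] = sum(x^3 * P(x))
= 1*5/13 + 216*5/13 + 512*3/13
= 2621/13

2621/13


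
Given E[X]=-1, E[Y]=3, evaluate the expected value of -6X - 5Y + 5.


E[-6X - 5Y + 5] = -6*E[X] - 5*E[Y] + 5
= (-6)*(-1) + (-5)*(3) + (5)
= 6 - 15 + 5 = -4

-4


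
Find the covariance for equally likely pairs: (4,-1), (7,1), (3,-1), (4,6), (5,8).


E[X]=23/5, E[Y]=13/5, E[XY]=64/5
Cov(X,Y) = E[XY] - E[X]E[Y] = 64/5 - 23/5*13/5 = 21/25

21/25


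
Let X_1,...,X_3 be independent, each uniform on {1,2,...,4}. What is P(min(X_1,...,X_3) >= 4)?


P(min >= 4) = P(all X_i >= 4) = (P(X_1 >= 4))^3
= (1/4)^3 = 1/64

1/64


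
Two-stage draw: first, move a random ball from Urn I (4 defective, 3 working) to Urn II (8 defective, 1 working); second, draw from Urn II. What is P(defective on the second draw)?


P(transfer defective) = 4/7; P(transfer working) = 3/7
If defective transferred: Urn II has 9 defective of 10, so P(defective|defective moved) = 9/10
If working transferred: Urn II has 8 defective of 10, so P(defective|working moved) = 4/5
By total probability: P(defective) = 4/7*9/10 + 3/7*4/5 = 6/7

6/7


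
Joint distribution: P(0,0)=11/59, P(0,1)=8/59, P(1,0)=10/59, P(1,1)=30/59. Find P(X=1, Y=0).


Read from table: P(X=1, Y=0) = 10/59

10/59


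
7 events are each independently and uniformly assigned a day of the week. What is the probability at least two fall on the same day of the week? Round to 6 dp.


P(all different) = prod((7-i)/7 for i=0..6) = 0.006120
P(at least one match) = 1 - 0.006120 = 0.993880

0.993880


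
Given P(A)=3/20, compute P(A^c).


P(A') = 1 - P(A) = 1 - 3/20 = 17/20

17/20


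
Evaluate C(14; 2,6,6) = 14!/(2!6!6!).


14! = 87178291200
Denominator: 2!=2 * 6!=720 * 6!=720
Coefficient = 87178291200 / 1036800 = 84084

84084


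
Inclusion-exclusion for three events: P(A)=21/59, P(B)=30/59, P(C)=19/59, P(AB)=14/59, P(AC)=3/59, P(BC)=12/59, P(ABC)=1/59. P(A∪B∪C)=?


P(A∪B∪C) = P(A)+P(B)+P(C) - P(AB)-P(AC)-P(BC) + P(ABC)
= 21/59+30/59+19/59 - 14/59-3/59-12/59 + 1/59
= 42/59

42/59


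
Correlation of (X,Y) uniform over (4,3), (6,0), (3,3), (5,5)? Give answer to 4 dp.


Cov(X,Y) = -0.8750, Var(X) = 1.2500, Var(Y) = 3.1875
rho = Cov/(sqrt(VarX)*sqrt(VarY)) = -0.4384

-0.4384


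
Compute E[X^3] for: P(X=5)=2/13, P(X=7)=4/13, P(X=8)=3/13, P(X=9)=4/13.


E[X^3] = sum(x^3 * P(x))
= 125*2/13 + 343*4/13 + 512*3/13 + 729*4/13
= 6074/13

6074/13


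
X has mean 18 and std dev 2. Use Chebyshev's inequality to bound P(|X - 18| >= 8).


k = 8/2 = 4
Chebyshev: P(|X-mu| >= k*sigma) <= 1/k^2 = 1/4^2 = 1/16

1/16


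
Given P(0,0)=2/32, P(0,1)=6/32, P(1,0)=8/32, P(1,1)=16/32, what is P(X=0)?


P(X=0) = P(0,0)+P(0,1) = 2/32 + 6/32 = 8/32 = 1/4

1/4


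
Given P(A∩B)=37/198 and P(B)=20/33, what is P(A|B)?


P(A|B) = P(A∩B)/P(B) = (37/198)/(120/198) = 37/120

37/120


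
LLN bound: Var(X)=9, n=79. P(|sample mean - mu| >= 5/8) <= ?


Var(Xbar) = Var(X)/n = 9/79
Chebyshev: P(|Xbar-mu| >= 5/8) <= Var(Xbar)/(5/8)^2 = (9/79)/(25/64) = 576/1975

576/1975


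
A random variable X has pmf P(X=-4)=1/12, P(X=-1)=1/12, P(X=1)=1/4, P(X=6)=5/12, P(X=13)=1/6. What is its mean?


E[X] = sum(x * P(x))
= -4*1/12 - 1*1/12 + 1*1/4 + 6*5/12 + 13*1/6
= 9/2

9/2


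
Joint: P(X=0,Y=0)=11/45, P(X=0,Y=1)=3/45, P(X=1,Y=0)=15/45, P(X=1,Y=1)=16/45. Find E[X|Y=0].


P(Y=0) = 26/45
E[X|Y=0] = (0*11 + 1*15)/26 = 15/26

15/26


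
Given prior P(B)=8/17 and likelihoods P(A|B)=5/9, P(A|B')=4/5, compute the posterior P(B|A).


P(A) = P(A|B)P(B) + P(A|B')P(B') = 5/9*8/17 + 4/5*9/17 = 524/765
P(B|A) = P(A|B)P(B)/P(A) = (40/153)/(524/765) = 50/131

50/131


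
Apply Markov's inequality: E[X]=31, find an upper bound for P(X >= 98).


Markov: P(X >= a) <= E[X]/a
P(X >= 98) <= 31/98

31/98


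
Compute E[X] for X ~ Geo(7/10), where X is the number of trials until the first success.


For geometric (trials until first success), E[X] = 1/p = 1/(7/10) = 10/7

10/7


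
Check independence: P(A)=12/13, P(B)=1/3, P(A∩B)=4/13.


P(A)*P(B) = 12/13*1/3 = 4/13
P(A∩B) = 4/13, which equals P(A)P(B), so independent

Yes, A and B are independent


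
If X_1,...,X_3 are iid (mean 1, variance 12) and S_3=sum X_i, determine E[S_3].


E[S_n] = n*E[X_1] = 3*1 = 3

3


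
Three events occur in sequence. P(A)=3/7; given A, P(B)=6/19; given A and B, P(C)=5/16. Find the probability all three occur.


P(A∩B∩C) = P(A) * P(B|A) * P(C|A∩B)
= 3/7 * 6/19 * 5/16
= 18/133 * 5/16 = 45/1064

45/1064


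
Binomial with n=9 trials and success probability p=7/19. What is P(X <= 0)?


P(X<=0) = P(X=0)
= 5159780352/322687697779
= 5159780352/322687697779

5159780352/322687697779


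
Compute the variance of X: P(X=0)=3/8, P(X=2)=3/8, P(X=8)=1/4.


E[X] = 11/4, E[X^2] = 35/2
Var(X) = E[X^2] - (E[X])^2 = 35/2 - (11/4)^2 = 159/16

159/16


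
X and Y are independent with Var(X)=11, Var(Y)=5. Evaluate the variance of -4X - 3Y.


Independence => Cov(X,Y)=0
Var(-4X - 3Y) = (-4)^2*Var(X) + (-3)^2*Var(Y)
= 16*11 + 9*5 = 221

221


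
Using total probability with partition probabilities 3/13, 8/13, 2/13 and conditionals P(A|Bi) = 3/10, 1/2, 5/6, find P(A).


P(A) = P(A|B1)P(B1) + P(A|B2)P(B2) + P(A|B3)P(B3)
= 3/10*3/13 + 1/2*8/13 + 5/6*2/13
= 9/130 + 4/13 + 5/39 = 197/390

197/390


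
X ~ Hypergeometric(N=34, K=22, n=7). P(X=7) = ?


P(X=7) = C(22,7)*C(12,0) / C(34,7)
= 170544*1 / 5379616
= 170544/5379616 = 57/1798

57/1798


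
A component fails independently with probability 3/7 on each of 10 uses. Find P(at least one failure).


P(at least one) = 1 - P(none)
P(none) = (1 - 3/7)^10 = (4/7)^10 = 1048576/282475249
P(at least one) = 1 - 1048576/282475249 = 281426673/282475249

281426673/282475249


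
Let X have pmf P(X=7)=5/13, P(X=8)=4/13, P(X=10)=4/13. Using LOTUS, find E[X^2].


E[X^2] = sum(g(x)*P(x))
= 49*5/13 + 64*4/13 + 100*4/13
= 901/13

901/13


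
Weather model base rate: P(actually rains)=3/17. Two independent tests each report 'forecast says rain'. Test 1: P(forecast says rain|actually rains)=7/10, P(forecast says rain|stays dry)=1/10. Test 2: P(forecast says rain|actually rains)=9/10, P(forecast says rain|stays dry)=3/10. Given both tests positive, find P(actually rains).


After test 1: P(+) = 7/10*3/17 + 1/10*14/17 = 7/34
P(B|+) = (21/170)/(7/34) = 3/5
After test 2 (use post1 as new prior): P(+) = 9/10*3/5 + 3/10*2/5 = 33/50
P(B|+,+) = (27/50)/(33/50) = 9/11

9/11


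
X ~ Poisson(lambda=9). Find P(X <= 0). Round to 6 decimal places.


P(X<=0) = e^(-9)*9^0/0!
≈ 0.0001234098
≈ 0.000123

0.000123


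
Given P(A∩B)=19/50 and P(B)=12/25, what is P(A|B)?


P(A|B) = P(A∩B)/P(B) = (19/50)/(24/50) = 19/24

19/24


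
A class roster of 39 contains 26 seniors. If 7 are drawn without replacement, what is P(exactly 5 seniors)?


P(X=5) = C(26,5)*C(13,2) / C(39,7)
= 65780*78 / 15380937
= 5130840/15380937 = 11960/35853

11960/35853


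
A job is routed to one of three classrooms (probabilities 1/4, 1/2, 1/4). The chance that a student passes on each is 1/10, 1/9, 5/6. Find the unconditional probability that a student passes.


P(A) = P(A|B1)P(B1) + P(A|B2)P(B2) + P(A|B3)P(B3)
= 1/10*1/4 + 1/9*1/2 + 5/6*1/4
= 1/40 + 1/18 + 5/24 = 13/45

13/45


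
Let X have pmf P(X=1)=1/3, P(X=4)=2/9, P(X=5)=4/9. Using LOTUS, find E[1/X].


E[1/X] = sum(g(x)*P(x))
= 1*1/3 + 1/4*2/9 + 1/5*4/9
= 43/90

43/90


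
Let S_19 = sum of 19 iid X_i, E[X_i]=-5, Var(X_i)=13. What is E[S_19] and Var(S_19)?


E[S_n] = n*mu = 19*-5 = -95
Var(S_n) = n*sigma^2 = 19*13 = 247

E[S_19]=-95, Var(S_19)=247


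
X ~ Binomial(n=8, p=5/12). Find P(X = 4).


P(X=4) = C(8,4) * p^4 * (1-p)^4
= 70 * 625/20736 * 2401/20736
= 52521875/214990848

52521875/214990848


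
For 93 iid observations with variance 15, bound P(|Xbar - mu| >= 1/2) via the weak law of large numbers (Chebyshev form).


Var(Xbar) = Var(X)/n = 15/93
Chebyshev: P(|Xbar-mu| >= 1/2) <= Var(Xbar)/(1/2)^2 = (5/31)/(1/4) = 20/31

20/31


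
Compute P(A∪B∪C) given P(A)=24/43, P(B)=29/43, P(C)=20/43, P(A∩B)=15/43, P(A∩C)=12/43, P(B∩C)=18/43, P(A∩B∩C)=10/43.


P(A∪B∪C) = P(A)+P(B)+P(C) - P(AB)-P(AC)-P(BC) + P(ABC)
= 24/43+29/43+20/43 - 15/43-12/43-18/43 + 10/43
= 38/43

38/43


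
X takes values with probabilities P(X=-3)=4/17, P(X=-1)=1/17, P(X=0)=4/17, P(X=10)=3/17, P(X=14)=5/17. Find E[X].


E[X] = sum(x * P(x))
= -3*4/17 - 1*1/17 + 0*4/17 + 10*3/17 + 14*5/17
= 87/17

87/17


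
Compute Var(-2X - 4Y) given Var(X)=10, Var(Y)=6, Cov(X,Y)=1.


Var(-2X - 4Y) = (-2)^2*Var(X) + (-4)^2*Var(Y) + 2*(-2)*(-4)*Cov(X,Y)
= 4*10 + 16*6 + 16*1
= 40 + 96 + 16 = 152

152


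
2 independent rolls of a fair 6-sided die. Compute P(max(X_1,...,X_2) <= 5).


P(max <= 5) = P(all X_i <= 5) = (P(X_1 <= 5))^2
= (5/6)^2 = 25/36

25/36


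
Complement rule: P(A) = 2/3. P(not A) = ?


P(A') = 1 - P(A) = 1 - 2/3 = 1/3

1/3


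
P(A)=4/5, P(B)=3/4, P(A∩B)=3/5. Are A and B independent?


P(A)*P(B) = 4/5*3/4 = 3/5
P(A∩B) = 3/5, which equals P(A)P(B), so independent

Yes, A and B are independent


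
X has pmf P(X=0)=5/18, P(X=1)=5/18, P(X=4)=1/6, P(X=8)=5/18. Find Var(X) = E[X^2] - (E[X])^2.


E[X] = 19/6, E[X^2] = 373/18
Var(X) = E[X^2] - (E[X])^2 = 373/18 - (19/6)^2 = 385/36

385/36


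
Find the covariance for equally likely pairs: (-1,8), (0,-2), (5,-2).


E[X]=4/3, E[Y]=4/3, E[XY]=-6
Cov(X,Y) = E[XY] - E[X]E[Y] = -6 - 4/3*4/3 = -70/9

-70/9


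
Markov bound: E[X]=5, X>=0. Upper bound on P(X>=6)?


Markov: P(X >= a) <= E[X]/a
P(X >= 6) <= 5/6

5/6


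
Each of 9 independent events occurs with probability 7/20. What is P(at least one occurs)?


P(at least one) = 1 - P(none)
P(none) = (1 - 7/20)^9 = (13/20)^9 = 10604499373/512000000000
P(at least one) = 1 - 10604499373/512000000000 = 501395500627/512000000000

501395500627/512000000000


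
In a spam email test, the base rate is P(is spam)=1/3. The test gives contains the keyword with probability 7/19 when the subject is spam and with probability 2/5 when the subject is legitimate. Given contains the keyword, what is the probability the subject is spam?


P(A) = P(A|B)P(B) + P(A|B')P(B') = 7/19*1/3 + 2/5*2/3 = 37/95
P(B|A) = P(A|B)P(B)/P(A) = (7/57)/(37/95) = 35/111

35/111


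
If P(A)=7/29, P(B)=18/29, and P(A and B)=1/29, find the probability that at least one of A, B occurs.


P(A∪B) = P(A) + P(B) - P(A∩B)
= 7/29 + 18/29 - 1/29 = 24/29

24/29


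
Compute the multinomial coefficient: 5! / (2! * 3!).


5! = 120
Denominator: 2!=2 * 3!=6
Coefficient = 120 / 12 = 10

10


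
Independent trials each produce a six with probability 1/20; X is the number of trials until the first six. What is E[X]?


For geometric (trials until first success), E[X] = 1/p = 1/(1/20) = 20

20


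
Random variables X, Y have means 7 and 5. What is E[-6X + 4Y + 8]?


E[-6X + 4Y + 8] = -6*E[X] + 4*E[Y] + 8
= (-6)*(7) + (4)*(5) + (8)
= -42 + 20 + 8 = -14

-14


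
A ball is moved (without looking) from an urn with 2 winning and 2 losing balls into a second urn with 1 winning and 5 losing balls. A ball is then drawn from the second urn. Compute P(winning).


P(transfer winning) = 2/4 = 1/2; P(transfer losing) = 1/2
If winning transferred: Urn II has 2 winning of 7, so P(winning|winning moved) = 2/7
If losing transferred: Urn II has 1 winning of 7, so P(winning|losing moved) = 1/7
By total probability: P(winning) = 1/2*2/7 + 1/2*1/7 = 3/14

3/14


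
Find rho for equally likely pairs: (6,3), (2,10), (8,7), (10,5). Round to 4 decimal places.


Cov(X,Y) = -4.6250, Var(X) = 8.7500, Var(Y) = 6.6875
rho = Cov/(sqrt(VarX)*sqrt(VarY)) = -0.6046

-0.6046


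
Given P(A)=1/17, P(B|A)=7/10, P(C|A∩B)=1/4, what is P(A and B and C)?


P(A∩B∩C) = P(A) * P(B|A) * P(C|A∩B)
= 1/17 * 7/10 * 1/4
= 7/170 * 1/4 = 7/680

7/680


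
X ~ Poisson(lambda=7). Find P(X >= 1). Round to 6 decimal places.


P(X>=1) = 1 - P(X<=0) = 1 - (e^(-7)*7^0/0!)
≈ 1 - 0.0009118820 = 0.9990881180
≈ 0.999088

0.999088


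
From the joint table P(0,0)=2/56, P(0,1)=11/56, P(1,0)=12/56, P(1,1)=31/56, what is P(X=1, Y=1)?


Read from table: P(X=1, Y=1) = 31/56

31/56


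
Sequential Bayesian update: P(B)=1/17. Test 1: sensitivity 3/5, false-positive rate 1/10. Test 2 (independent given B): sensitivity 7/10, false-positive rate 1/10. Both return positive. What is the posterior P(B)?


After test 1: P(+) = 3/5*1/17 + 1/10*16/17 = 11/85
P(B|+) = (3/85)/(11/85) = 3/11
After test 2 (use post1 as new prior): P(+) = 7/10*3/11 + 1/10*8/11 = 29/110
P(B|+,+) = (21/110)/(29/110) = 21/29

21/29


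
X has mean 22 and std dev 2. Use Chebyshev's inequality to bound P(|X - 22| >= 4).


k = 4/2 = 2
Chebyshev: P(|X-mu| >= k*sigma) <= 1/k^2 = 1/2^2 = 1/4

1/4


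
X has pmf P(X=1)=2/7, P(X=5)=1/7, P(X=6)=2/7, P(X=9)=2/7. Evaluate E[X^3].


E[X^3] = sum(x^3 * P(x))
= 1*2/7 + 125*1/7 + 216*2/7 + 729*2/7
= 2017/7

2017/7


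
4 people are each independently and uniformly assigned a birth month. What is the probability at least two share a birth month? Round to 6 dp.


P(all different) = prod((12-i)/12 for i=0..3) = 0.572917
P(at least one match) = 1 - 0.572917 = 0.427083

0.427083


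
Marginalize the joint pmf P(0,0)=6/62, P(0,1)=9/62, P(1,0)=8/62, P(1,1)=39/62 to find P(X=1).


P(X=1) = P(1,0)+P(1,1) = 8/62 + 39/62 = 47/62

47/62


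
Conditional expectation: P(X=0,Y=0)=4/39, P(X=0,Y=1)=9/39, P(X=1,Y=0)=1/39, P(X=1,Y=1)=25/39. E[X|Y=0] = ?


P(Y=0) = 5/39
E[X|Y=0] = (0*4 + 1*1)/5 = 1/5

1/5


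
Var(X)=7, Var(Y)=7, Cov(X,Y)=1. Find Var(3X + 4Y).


Var(3X + 4Y) = 3^2*Var(X) + 4^2*Var(Y) + 2*3*4*Cov(X,Y)
= 9*7 + 16*7 + 24*1
= 63 + 112 + 24 = 199

199
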